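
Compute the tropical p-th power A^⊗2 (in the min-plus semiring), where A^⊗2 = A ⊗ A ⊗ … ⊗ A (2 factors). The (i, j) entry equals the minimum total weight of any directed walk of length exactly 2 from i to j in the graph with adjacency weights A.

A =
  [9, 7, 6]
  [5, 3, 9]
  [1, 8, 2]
A^⊗2 =
  [7, 10, 8]
  [8, 6, 11]
  [3, 8, 4]

Each entry (A^⊗2)_ij equals the minimum over all length-2 walks i = v_0 → v_1 → … → v_2 = j of Σ_t A[v_t][v_{t+1}]. For example, for (i, j) = (0, 2) we minimise over 3 possible intermediate vertex sequences; the minimum is 8, attained along the walk 0 → 2 → 2.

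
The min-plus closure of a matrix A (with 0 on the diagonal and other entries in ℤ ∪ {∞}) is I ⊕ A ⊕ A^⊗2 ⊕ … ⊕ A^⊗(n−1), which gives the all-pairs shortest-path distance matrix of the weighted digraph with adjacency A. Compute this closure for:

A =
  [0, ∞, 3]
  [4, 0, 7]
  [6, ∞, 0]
Closure =
  [0, ∞, 3]
  [4, 0, 7]
  [6, ∞, 0]

This is the Floyd-Warshall all-pairs shortest-path computation. For each intermediate vertex k = 0, 1, …, 2, update dist[i][j] ← min(dist[i][j], dist[i][k] + dist[k][j]). The final matrix gives, for each (i, j), the minimum total weight of any directed path from i to j (possibly empty when i = j).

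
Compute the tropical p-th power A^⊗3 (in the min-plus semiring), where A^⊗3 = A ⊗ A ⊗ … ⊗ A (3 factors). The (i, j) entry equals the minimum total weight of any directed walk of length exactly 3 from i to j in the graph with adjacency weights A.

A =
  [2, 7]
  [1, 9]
A^⊗3 =
  [6, 11]
  [5, 10]

Each entry (A^⊗3)_ij equals the minimum over all length-3 walks i = v_0 → v_1 → … → v_3 = j of Σ_t A[v_t][v_{t+1}]. For example, for (i, j) = (0, 1) we minimise over 4 possible intermediate vertex sequences; the minimum is 11, attained along the walk 0 → 0 → 0 → 1.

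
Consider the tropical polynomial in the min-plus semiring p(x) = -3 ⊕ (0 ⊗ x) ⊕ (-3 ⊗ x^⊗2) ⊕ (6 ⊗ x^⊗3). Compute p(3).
p(3) = -3

A tropical monomial a ⊗ x^⊗i evaluates to a + i · x. Evaluating each term at x = 3:
  Term 0 contributes -3 + 0 · 3 = -3
  Term 1 contributes 0 + 1 · 3 = 3
  Term 2 contributes -3 + 2 · 3 = 3
  Term 3 contributes 6 + 3 · 3 = 15
p(3) = ⊕ of these = min[-3, 3, 3, 15] = -3.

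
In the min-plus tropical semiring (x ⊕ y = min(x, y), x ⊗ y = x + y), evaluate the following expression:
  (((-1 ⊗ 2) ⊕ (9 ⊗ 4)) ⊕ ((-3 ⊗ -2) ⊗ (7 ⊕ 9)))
(((-1 ⊗ 2) ⊕ (9 ⊗ 4)) ⊕ ((-3 ⊗ -2) ⊗ (7 ⊕ 9))) = 1

Expand innermost to outermost. Recall ⊕ takes the minimum of its arguments and ⊗ takes their sum. Working out the expression (((-1 ⊗ 2) ⊕ (9 ⊗ 4)) ⊕ ((-3 ⊗ -2) ⊗ (7 ⊕ 9))) gives 1.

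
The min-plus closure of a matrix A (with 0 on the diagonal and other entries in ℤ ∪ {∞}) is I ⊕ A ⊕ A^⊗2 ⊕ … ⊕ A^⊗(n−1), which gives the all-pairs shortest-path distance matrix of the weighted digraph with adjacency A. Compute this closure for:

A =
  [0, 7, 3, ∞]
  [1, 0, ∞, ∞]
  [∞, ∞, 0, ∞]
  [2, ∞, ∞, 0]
Closure =
  [0, 7, 3, ∞]
  [1, 0, 4, ∞]
  [∞, ∞, 0, ∞]
  [2, 9, 5, 0]

This is the Floyd-Warshall all-pairs shortest-path computation. For each intermediate vertex k = 0, 1, …, 3, update dist[i][j] ← min(dist[i][j], dist[i][k] + dist[k][j]). The final matrix gives, for each (i, j), the minimum total weight of any directed path from i to j (possibly empty when i = j).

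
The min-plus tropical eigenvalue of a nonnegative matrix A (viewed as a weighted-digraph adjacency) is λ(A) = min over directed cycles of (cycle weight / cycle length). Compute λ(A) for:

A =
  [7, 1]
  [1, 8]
λ(A) = 1

Enumerate directed cycles and compute their means (weight / length). Sample:
  cycle 0 → 0: weight = 7, length = 1, mean = 7/1 ≈ 7.000
  cycle 1 → 1: weight = 8, length = 1, mean = 8/1 ≈ 8.000
  cycle 0 → 1 → 0: weight = 2, length = 2, mean = 2/2 ≈ 1.000
  cycle 1 → 0 → 1: weight = 2, length = 2, mean = 2/2 ≈ 1.000
Minimum mean = 1.000, attained e.g. along the cycle 0 → 1 → 0 with weight 2 and length 2. So λ(A) = 2/2 = 1.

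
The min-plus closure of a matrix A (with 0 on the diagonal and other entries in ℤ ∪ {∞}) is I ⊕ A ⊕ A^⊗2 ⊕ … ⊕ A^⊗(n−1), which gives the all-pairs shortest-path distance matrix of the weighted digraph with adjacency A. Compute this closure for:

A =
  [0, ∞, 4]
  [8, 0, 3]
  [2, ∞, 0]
Closure =
  [0, ∞, 4]
  [5, 0, 3]
  [2, ∞, 0]

This is the Floyd-Warshall all-pairs shortest-path computation. For each intermediate vertex k = 0, 1, …, 2, update dist[i][j] ← min(dist[i][j], dist[i][k] + dist[k][j]). The final matrix gives, for each (i, j), the minimum total weight of any directed path from i to j (possibly empty when i = j).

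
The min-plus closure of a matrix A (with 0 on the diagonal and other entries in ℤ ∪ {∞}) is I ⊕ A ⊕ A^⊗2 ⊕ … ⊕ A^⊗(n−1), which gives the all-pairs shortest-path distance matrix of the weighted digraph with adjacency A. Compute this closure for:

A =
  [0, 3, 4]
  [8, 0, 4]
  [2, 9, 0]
Closure =
  [0, 3, 4]
  [6, 0, 4]
  [2, 5, 0]

This is the Floyd-Warshall all-pairs shortest-path computation. For each intermediate vertex k = 0, 1, …, 2, update dist[i][j] ← min(dist[i][j], dist[i][k] + dist[k][j]). The final matrix gives, for each (i, j), the minimum total weight of any directed path from i to j (possibly empty when i = j).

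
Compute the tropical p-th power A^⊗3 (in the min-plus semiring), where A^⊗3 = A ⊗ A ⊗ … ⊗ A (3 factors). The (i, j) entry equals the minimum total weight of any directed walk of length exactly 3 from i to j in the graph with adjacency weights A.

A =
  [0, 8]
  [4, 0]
A^⊗3 =
  [0, 8]
  [4, 0]

Each entry (A^⊗3)_ij equals the minimum over all length-3 walks i = v_0 → v_1 → … → v_3 = j of Σ_t A[v_t][v_{t+1}]. For example, for (i, j) = (0, 1) we minimise over 4 possible intermediate vertex sequences; the minimum is 8, attained along the walk 0 → 0 → 0 → 1.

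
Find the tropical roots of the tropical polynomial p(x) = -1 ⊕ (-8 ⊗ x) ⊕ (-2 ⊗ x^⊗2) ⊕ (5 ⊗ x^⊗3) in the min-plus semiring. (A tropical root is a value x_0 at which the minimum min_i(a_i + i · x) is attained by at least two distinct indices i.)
Roots: {-7, -6, 7}

Each tropical root is a break point of the lower envelope of the lines y = a_i + i · x (there are 4 lines, with slopes 0, 1, ..., 3). Only the lines that attain the minimum somewhere contribute to roots; other lines are dominated. Here the surviving (envelope) indices are i = 3, i = 2, i = 1, i = 0.
Intersections between consecutive envelope lines give the roots: for adjacent envelope indices i < j the intersection is x = (a_i − a_j) / (j − i). Reading off the sorted break points: {-7, -6, 7}.
Verification: at each break x_0, at least two indices attain the minimum of min_i(a_i + i · x_0).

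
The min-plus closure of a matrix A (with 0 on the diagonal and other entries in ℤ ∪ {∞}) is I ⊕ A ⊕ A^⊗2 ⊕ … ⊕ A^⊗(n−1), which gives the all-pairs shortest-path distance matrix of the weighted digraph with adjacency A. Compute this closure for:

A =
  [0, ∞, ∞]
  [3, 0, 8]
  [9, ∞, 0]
Closure =
  [0, ∞, ∞]
  [3, 0, 8]
  [9, ∞, 0]

This is the Floyd-Warshall all-pairs shortest-path computation. For each intermediate vertex k = 0, 1, …, 2, update dist[i][j] ← min(dist[i][j], dist[i][k] + dist[k][j]). The final matrix gives, for each (i, j), the minimum total weight of any directed path from i to j (possibly empty when i = j).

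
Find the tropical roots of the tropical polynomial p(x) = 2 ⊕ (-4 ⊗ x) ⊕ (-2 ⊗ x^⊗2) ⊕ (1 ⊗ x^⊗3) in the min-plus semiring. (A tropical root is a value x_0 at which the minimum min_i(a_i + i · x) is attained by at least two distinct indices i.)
Roots: {-3, -2, 6}

Each tropical root is a break point of the lower envelope of the lines y = a_i + i · x (there are 4 lines, with slopes 0, 1, ..., 3). Only the lines that attain the minimum somewhere contribute to roots; other lines are dominated. Here the surviving (envelope) indices are i = 3, i = 2, i = 1, i = 0.
Intersections between consecutive envelope lines give the roots: for adjacent envelope indices i < j the intersection is x = (a_i − a_j) / (j − i). Reading off the sorted break points: {-3, -2, 6}.
Verification: at each break x_0, at least two indices attain the minimum of min_i(a_i + i · x_0).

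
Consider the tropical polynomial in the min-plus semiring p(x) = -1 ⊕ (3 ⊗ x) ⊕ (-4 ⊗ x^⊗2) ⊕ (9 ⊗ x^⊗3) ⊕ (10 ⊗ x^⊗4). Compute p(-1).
p(-1) = -6

A tropical monomial a ⊗ x^⊗i evaluates to a + i · x. Evaluating each term at x = -1:
  Term 0 contributes -1 + 0 · -1 = -1
  Term 1 contributes 3 + 1 · -1 = 2
  Term 2 contributes -4 + 2 · -1 = -6
  Term 3 contributes 9 + 3 · -1 = 6
  Term 4 contributes 10 + 4 · -1 = 6
p(-1) = ⊕ of these = min[-1, 2, -6, 6, 6] = -6.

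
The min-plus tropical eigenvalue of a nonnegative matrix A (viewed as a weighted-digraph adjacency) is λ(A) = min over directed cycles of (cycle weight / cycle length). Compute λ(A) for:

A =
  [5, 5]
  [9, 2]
λ(A) = 2

Enumerate directed cycles and compute their means (weight / length). Sample:
  cycle 0 → 0: weight = 5, length = 1, mean = 5/1 ≈ 5.000
  cycle 1 → 1: weight = 2, length = 1, mean = 2/1 ≈ 2.000
  cycle 0 → 1 → 0: weight = 14, length = 2, mean = 14/2 ≈ 7.000
  cycle 1 → 0 → 1: weight = 14, length = 2, mean = 14/2 ≈ 7.000
Minimum mean = 2.000, attained e.g. along the cycle 1 → 1 with weight 2 and length 1. So λ(A) = 2/1 = 2.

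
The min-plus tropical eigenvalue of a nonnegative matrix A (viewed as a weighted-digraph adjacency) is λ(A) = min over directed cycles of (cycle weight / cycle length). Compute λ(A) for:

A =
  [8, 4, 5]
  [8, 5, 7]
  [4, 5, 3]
λ(A) = 3

Enumerate directed cycles and compute their means (weight / length). Sample:
  cycle 0 → 0: weight = 8, length = 1, mean = 8/1 ≈ 8.000
  cycle 1 → 1: weight = 5, length = 1, mean = 5/1 ≈ 5.000
  cycle 2 → 2: weight = 3, length = 1, mean = 3/1 ≈ 3.000
  cycle 0 → 1 → 0: weight = 12, length = 2, mean = 12/2 ≈ 6.000
  cycle 0 → 2 → 0: weight = 9, length = 2, mean = 9/2 ≈ 4.500
  cycle 1 → 0 → 1: weight = 12, length = 2, mean = 12/2 ≈ 6.000
Minimum mean = 3.000, attained e.g. along the cycle 2 → 2 with weight 3 and length 1. So λ(A) = 3/1 = 3.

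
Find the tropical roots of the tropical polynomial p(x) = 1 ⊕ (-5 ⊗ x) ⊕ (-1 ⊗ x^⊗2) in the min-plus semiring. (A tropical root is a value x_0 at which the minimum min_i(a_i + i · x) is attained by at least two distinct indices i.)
Roots: {-4, 6}

Each tropical root is a break point of the lower envelope of the lines y = a_i + i · x (there are 3 lines, with slopes 0, 1, ..., 2). Only the lines that attain the minimum somewhere contribute to roots; other lines are dominated. Here the surviving (envelope) indices are i = 2, i = 1, i = 0.
Intersections between consecutive envelope lines give the roots: for adjacent envelope indices i < j the intersection is x = (a_i − a_j) / (j − i). Reading off the sorted break points: {-4, 6}.
Verification: at each break x_0, at least two indices attain the minimum of min_i(a_i + i · x_0).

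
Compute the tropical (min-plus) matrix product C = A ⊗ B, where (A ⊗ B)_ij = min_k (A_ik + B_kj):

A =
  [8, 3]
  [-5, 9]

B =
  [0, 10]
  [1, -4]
A ⊗ B =
  [4, -1]
  [-5, 5]

Apply the min-plus product entry-by-entry:
  C[0][0] = min over k of (A[0][0] + B[0][0] = 8 + 0 = 8, A[0][1] + B[1][0] = 3 + 1 = 4) = 4 (attained at k = 1)
  C[0][1] = min over k of (A[0][0] + B[0][1] = 8 + 10 = 18, A[0][1] + B[1][1] = 3 + -4 = -1) = -1 (attained at k = 1)
  C[1][0] = min over k of (A[1][0] + B[0][0] = -5 + 0 = -5, A[1][1] + B[1][0] = 9 + 1 = 10) = -5 (attained at k = 0)
  C[1][1] = min over k of (A[1][0] + B[0][1] = -5 + 10 = 5, A[1][1] + B[1][1] = 9 + -4 = 5) = 5 (attained at k = 0)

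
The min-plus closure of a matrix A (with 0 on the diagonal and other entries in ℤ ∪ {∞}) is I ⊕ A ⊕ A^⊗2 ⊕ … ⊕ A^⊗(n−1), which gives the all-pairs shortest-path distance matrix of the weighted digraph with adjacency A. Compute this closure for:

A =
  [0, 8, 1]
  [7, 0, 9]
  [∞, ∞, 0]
Closure =
  [0, 8, 1]
  [7, 0, 8]
  [∞, ∞, 0]

This is the Floyd-Warshall all-pairs shortest-path computation. For each intermediate vertex k = 0, 1, …, 2, update dist[i][j] ← min(dist[i][j], dist[i][k] + dist[k][j]). The final matrix gives, for each (i, j), the minimum total weight of any directed path from i to j (possibly empty when i = j).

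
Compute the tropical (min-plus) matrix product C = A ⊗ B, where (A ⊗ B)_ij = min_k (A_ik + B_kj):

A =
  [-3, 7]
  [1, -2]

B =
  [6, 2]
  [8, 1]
A ⊗ B =
  [3, -1]
  [6, -1]

Apply the min-plus product entry-by-entry:
  C[0][0] = min over k of (A[0][0] + B[0][0] = -3 + 6 = 3, A[0][1] + B[1][0] = 7 + 8 = 15) = 3 (attained at k = 0)
  C[0][1] = min over k of (A[0][0] + B[0][1] = -3 + 2 = -1, A[0][1] + B[1][1] = 7 + 1 = 8) = -1 (attained at k = 0)
  C[1][0] = min over k of (A[1][0] + B[0][0] = 1 + 6 = 7, A[1][1] + B[1][0] = -2 + 8 = 6) = 6 (attained at k = 1)
  C[1][1] = min over k of (A[1][0] + B[0][1] = 1 + 2 = 3, A[1][1] + B[1][1] = -2 + 1 = -1) = -1 (attained at k = 1)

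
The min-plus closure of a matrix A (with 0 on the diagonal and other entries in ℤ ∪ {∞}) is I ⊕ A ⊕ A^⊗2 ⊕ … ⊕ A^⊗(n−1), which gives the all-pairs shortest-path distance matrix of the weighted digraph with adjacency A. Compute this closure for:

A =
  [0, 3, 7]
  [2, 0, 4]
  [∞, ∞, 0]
Closure =
  [0, 3, 7]
  [2, 0, 4]
  [∞, ∞, 0]

This is the Floyd-Warshall all-pairs shortest-path computation. For each intermediate vertex k = 0, 1, …, 2, update dist[i][j] ← min(dist[i][j], dist[i][k] + dist[k][j]). The final matrix gives, for each (i, j), the minimum total weight of any directed path from i to j (possibly empty when i = j).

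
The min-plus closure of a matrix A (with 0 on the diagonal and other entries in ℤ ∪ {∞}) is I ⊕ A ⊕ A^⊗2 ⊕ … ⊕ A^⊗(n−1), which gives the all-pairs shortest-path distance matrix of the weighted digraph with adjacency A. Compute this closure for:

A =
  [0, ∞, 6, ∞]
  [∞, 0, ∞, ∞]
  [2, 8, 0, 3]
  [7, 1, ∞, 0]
Closure =
  [0, 10, 6, 9]
  [∞, 0, ∞, ∞]
  [2, 4, 0, 3]
  [7, 1, 13, 0]

This is the Floyd-Warshall all-pairs shortest-path computation. For each intermediate vertex k = 0, 1, …, 3, update dist[i][j] ← min(dist[i][j], dist[i][k] + dist[k][j]). The final matrix gives, for each (i, j), the minimum total weight of any directed path from i to j (possibly empty when i = j).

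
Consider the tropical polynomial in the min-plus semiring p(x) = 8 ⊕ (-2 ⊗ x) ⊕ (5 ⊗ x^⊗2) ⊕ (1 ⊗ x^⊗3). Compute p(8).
p(8) = 6

A tropical monomial a ⊗ x^⊗i evaluates to a + i · x. Evaluating each term at x = 8:
  Term 0 contributes 8 + 0 · 8 = 8
  Term 1 contributes -2 + 1 · 8 = 6
  Term 2 contributes 5 + 2 · 8 = 21
  Term 3 contributes 1 + 3 · 8 = 25
p(8) = ⊕ of these = min[8, 6, 21, 25] = 6.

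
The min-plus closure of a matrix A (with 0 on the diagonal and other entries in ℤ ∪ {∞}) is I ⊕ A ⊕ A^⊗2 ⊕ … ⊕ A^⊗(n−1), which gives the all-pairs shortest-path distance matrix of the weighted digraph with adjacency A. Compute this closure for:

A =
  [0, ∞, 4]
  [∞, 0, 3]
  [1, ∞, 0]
Closure =
  [0, ∞, 4]
  [4, 0, 3]
  [1, ∞, 0]

This is the Floyd-Warshall all-pairs shortest-path computation. For each intermediate vertex k = 0, 1, …, 2, update dist[i][j] ← min(dist[i][j], dist[i][k] + dist[k][j]). The final matrix gives, for each (i, j), the minimum total weight of any directed path from i to j (possibly empty when i = j).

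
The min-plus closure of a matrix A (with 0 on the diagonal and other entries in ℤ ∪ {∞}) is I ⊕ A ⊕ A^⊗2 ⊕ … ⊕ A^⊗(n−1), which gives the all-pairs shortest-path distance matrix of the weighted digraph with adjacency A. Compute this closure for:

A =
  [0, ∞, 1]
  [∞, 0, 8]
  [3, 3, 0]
Closure =
  [0, 4, 1]
  [11, 0, 8]
  [3, 3, 0]

This is the Floyd-Warshall all-pairs shortest-path computation. For each intermediate vertex k = 0, 1, …, 2, update dist[i][j] ← min(dist[i][j], dist[i][k] + dist[k][j]). The final matrix gives, for each (i, j), the minimum total weight of any directed path from i to j (possibly empty when i = j).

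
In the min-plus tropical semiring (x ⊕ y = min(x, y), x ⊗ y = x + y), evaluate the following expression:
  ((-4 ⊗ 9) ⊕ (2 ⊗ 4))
((-4 ⊗ 9) ⊕ (2 ⊗ 4)) = 5

Expand innermost to outermost. Recall ⊕ takes the minimum of its arguments and ⊗ takes their sum. Working out the expression ((-4 ⊗ 9) ⊕ (2 ⊗ 4)) gives 5.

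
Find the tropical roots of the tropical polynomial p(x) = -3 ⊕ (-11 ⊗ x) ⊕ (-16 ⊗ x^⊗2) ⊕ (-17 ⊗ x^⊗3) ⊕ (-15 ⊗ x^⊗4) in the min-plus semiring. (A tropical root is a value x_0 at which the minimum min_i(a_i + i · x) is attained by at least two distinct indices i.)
Roots: {-2, 1, 5, 8}

Each tropical root is a break point of the lower envelope of the lines y = a_i + i · x (there are 5 lines, with slopes 0, 1, ..., 4). Only the lines that attain the minimum somewhere contribute to roots; other lines are dominated. Here the surviving (envelope) indices are i = 4, i = 3, i = 2, i = 1, i = 0.
Intersections between consecutive envelope lines give the roots: for adjacent envelope indices i < j the intersection is x = (a_i − a_j) / (j − i). Reading off the sorted break points: {-2, 1, 5, 8}.
Verification: at each break x_0, at least two indices attain the minimum of min_i(a_i + i · x_0).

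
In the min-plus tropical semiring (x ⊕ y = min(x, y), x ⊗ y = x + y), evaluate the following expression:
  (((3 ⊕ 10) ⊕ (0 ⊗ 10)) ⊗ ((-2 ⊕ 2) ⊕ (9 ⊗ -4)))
(((3 ⊕ 10) ⊕ (0 ⊗ 10)) ⊗ ((-2 ⊕ 2) ⊕ (9 ⊗ -4))) = 1

Expand innermost to outermost. Recall ⊕ takes the minimum of its arguments and ⊗ takes their sum. Working out the expression (((3 ⊕ 10) ⊕ (0 ⊗ 10)) ⊗ ((-2 ⊕ 2) ⊕ (9 ⊗ -4))) gives 1.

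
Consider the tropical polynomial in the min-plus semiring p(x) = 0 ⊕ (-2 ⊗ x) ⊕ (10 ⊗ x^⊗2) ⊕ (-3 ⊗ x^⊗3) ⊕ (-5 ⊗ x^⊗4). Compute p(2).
p(2) = 0

A tropical monomial a ⊗ x^⊗i evaluates to a + i · x. Evaluating each term at x = 2:
  Term 0 contributes 0 + 0 · 2 = 0
  Term 1 contributes -2 + 1 · 2 = 0
  Term 2 contributes 10 + 2 · 2 = 14
  Term 3 contributes -3 + 3 · 2 = 3
  Term 4 contributes -5 + 4 · 2 = 3
p(2) = ⊕ of these = min[0, 0, 14, 3, 3] = 0.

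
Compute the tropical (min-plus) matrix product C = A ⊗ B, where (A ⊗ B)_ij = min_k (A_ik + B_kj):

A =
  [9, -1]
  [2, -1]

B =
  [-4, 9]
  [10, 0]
A ⊗ B =
  [5, -1]
  [-2, -1]

Apply the min-plus product entry-by-entry:
  C[0][0] = min over k of (A[0][0] + B[0][0] = 9 + -4 = 5, A[0][1] + B[1][0] = -1 + 10 = 9) = 5 (attained at k = 0)
  C[0][1] = min over k of (A[0][0] + B[0][1] = 9 + 9 = 18, A[0][1] + B[1][1] = -1 + 0 = -1) = -1 (attained at k = 1)
  C[1][0] = min over k of (A[1][0] + B[0][0] = 2 + -4 = -2, A[1][1] + B[1][0] = -1 + 10 = 9) = -2 (attained at k = 0)
  C[1][1] = min over k of (A[1][0] + B[0][1] = 2 + 9 = 11, A[1][1] + B[1][1] = -1 + 0 = -1) = -1 (attained at k = 1)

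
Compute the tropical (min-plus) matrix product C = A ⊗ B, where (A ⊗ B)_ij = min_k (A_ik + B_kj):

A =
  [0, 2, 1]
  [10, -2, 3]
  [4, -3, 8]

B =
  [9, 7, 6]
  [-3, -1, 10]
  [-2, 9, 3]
A ⊗ B =
  [-1, 1, 4]
  [-5, -3, 6]
  [-6, -4, 7]

Apply the min-plus product entry-by-entry:
  C[0][0] = min over k of (A[0][0] + B[0][0] = 0 + 9 = 9, A[0][1] + B[1][0] = 2 + -3 = -1, A[0][2] + B[2][0] = 1 + -2 = -1) = -1 (attained at k = 1)
  C[0][1] = min over k of (A[0][0] + B[0][1] = 0 + 7 = 7, A[0][1] + B[1][1] = 2 + -1 = 1, A[0][2] + B[2][1] = 1 + 9 = 10) = 1 (attained at k = 1)
  C[0][2] = min over k of (A[0][0] + B[0][2] = 0 + 6 = 6, A[0][1] + B[1][2] = 2 + 10 = 12, A[0][2] + B[2][2] = 1 + 3 = 4) = 4 (attained at k = 2)
  C[1][0] = min over k of (A[1][0] + B[0][0] = 10 + 9 = 19, A[1][1] + B[1][0] = -2 + -3 = -5, A[1][2] + B[2][0] = 3 + -2 = 1) = -5 (attained at k = 1)
  C[1][1] = min over k of (A[1][0] + B[0][1] = 10 + 7 = 17, A[1][1] + B[1][1] = -2 + -1 = -3, A[1][2] + B[2][1] = 3 + 9 = 12) = -3 (attained at k = 1)
  C[1][2] = min over k of (A[1][0] + B[0][2] = 10 + 6 = 16, A[1][1] + B[1][2] = -2 + 10 = 8, A[1][2] + B[2][2] = 3 + 3 = 6) = 6 (attained at k = 2)
  C[2][0] = min over k of (A[2][0] + B[0][0] = 4 + 9 = 13, A[2][1] + B[1][0] = -3 + -3 = -6, A[2][2] + B[2][0] = 8 + -2 = 6) = -6 (attained at k = 1)
  C[2][1] = min over k of (A[2][0] + B[0][1] = 4 + 7 = 11, A[2][1] + B[1][1] = -3 + -1 = -4, A[2][2] + B[2][1] = 8 + 9 = 17) = -4 (attained at k = 1)
  C[2][2] = min over k of (A[2][0] + B[0][2] = 4 + 6 = 10, A[2][1] + B[1][2] = -3 + 10 = 7, A[2][2] + B[2][2] = 8 + 3 = 11) = 7 (attained at k = 1)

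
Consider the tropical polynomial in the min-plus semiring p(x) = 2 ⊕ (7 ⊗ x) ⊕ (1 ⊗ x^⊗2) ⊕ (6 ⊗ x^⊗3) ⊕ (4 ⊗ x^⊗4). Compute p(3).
p(3) = 2

A tropical monomial a ⊗ x^⊗i evaluates to a + i · x. Evaluating each term at x = 3:
  Term 0 contributes 2 + 0 · 3 = 2
  Term 1 contributes 7 + 1 · 3 = 10
  Term 2 contributes 1 + 2 · 3 = 7
  Term 3 contributes 6 + 3 · 3 = 15
  Term 4 contributes 4 + 4 · 3 = 16
p(3) = ⊕ of these = min[2, 10, 7, 15, 16] = 2.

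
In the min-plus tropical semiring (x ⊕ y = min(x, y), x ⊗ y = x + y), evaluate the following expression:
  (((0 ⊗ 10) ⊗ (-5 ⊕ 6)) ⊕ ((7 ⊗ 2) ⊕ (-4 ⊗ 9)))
(((0 ⊗ 10) ⊗ (-5 ⊕ 6)) ⊕ ((7 ⊗ 2) ⊕ (-4 ⊗ 9))) = 5

Expand innermost to outermost. Recall ⊕ takes the minimum of its arguments and ⊗ takes their sum. Working out the expression (((0 ⊗ 10) ⊗ (-5 ⊕ 6)) ⊕ ((7 ⊗ 2) ⊕ (-4 ⊗ 9))) gives 5.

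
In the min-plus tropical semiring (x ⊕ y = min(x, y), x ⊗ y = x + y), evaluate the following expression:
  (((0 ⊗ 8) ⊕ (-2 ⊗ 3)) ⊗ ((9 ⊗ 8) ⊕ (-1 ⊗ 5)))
(((0 ⊗ 8) ⊕ (-2 ⊗ 3)) ⊗ ((9 ⊗ 8) ⊕ (-1 ⊗ 5))) = 5

Expand innermost to outermost. Recall ⊕ takes the minimum of its arguments and ⊗ takes their sum. Working out the expression (((0 ⊗ 8) ⊕ (-2 ⊗ 3)) ⊗ ((9 ⊗ 8) ⊕ (-1 ⊗ 5))) gives 5.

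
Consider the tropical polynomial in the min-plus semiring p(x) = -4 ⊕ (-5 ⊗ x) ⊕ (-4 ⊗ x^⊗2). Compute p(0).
p(0) = -5

A tropical monomial a ⊗ x^⊗i evaluates to a + i · x. Evaluating each term at x = 0:
  Term 0 contributes -4 + 0 · 0 = -4
  Term 1 contributes -5 + 1 · 0 = -5
  Term 2 contributes -4 + 2 · 0 = -4
p(0) = ⊕ of these = min[-4, -5, -4] = -5.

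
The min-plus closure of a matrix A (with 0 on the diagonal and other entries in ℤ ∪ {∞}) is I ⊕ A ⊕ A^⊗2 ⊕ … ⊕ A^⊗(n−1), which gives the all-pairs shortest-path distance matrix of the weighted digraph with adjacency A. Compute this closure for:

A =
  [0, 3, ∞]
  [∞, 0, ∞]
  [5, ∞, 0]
Closure =
  [0, 3, ∞]
  [∞, 0, ∞]
  [5, 8, 0]

This is the Floyd-Warshall all-pairs shortest-path computation. For each intermediate vertex k = 0, 1, …, 2, update dist[i][j] ← min(dist[i][j], dist[i][k] + dist[k][j]). The final matrix gives, for each (i, j), the minimum total weight of any directed path from i to j (possibly empty when i = j).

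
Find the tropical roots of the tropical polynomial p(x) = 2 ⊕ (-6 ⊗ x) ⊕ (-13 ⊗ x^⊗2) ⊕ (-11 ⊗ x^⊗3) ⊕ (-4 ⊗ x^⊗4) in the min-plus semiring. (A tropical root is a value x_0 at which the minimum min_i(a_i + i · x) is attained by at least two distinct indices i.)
Roots: {-7, -2, 7, 8}

Each tropical root is a break point of the lower envelope of the lines y = a_i + i · x (there are 5 lines, with slopes 0, 1, ..., 4). Only the lines that attain the minimum somewhere contribute to roots; other lines are dominated. Here the surviving (envelope) indices are i = 4, i = 3, i = 2, i = 1, i = 0.
Intersections between consecutive envelope lines give the roots: for adjacent envelope indices i < j the intersection is x = (a_i − a_j) / (j − i). Reading off the sorted break points: {-7, -2, 7, 8}.
Verification: at each break x_0, at least two indices attain the minimum of min_i(a_i + i · x_0).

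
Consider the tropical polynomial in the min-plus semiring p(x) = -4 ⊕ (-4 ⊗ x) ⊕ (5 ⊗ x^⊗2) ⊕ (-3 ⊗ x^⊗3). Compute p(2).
p(2) = -4

A tropical monomial a ⊗ x^⊗i evaluates to a + i · x. Evaluating each term at x = 2:
  Term 0 contributes -4 + 0 · 2 = -4
  Term 1 contributes -4 + 1 · 2 = -2
  Term 2 contributes 5 + 2 · 2 = 9
  Term 3 contributes -3 + 3 · 2 = 3
p(2) = ⊕ of these = min[-4, -2, 9, 3] = -4.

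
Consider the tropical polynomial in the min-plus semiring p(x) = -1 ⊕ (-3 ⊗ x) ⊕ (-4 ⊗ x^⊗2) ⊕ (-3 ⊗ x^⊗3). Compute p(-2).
p(-2) = -9

A tropical monomial a ⊗ x^⊗i evaluates to a + i · x. Evaluating each term at x = -2:
  Term 0 contributes -1 + 0 · -2 = -1
  Term 1 contributes -3 + 1 · -2 = -5
  Term 2 contributes -4 + 2 · -2 = -8
  Term 3 contributes -3 + 3 · -2 = -9
p(-2) = ⊕ of these = min[-1, -5, -8, -9] = -9.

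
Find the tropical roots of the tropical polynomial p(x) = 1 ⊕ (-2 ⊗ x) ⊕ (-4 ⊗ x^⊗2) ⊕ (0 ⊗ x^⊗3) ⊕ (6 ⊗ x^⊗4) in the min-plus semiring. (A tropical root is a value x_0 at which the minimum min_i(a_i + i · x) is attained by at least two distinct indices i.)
Roots: {-6, -4, 2, 3}

Each tropical root is a break point of the lower envelope of the lines y = a_i + i · x (there are 5 lines, with slopes 0, 1, ..., 4). Only the lines that attain the minimum somewhere contribute to roots; other lines are dominated. Here the surviving (envelope) indices are i = 4, i = 3, i = 2, i = 1, i = 0.
Intersections between consecutive envelope lines give the roots: for adjacent envelope indices i < j the intersection is x = (a_i − a_j) / (j − i). Reading off the sorted break points: {-6, -4, 2, 3}.
Verification: at each break x_0, at least two indices attain the minimum of min_i(a_i + i · x_0).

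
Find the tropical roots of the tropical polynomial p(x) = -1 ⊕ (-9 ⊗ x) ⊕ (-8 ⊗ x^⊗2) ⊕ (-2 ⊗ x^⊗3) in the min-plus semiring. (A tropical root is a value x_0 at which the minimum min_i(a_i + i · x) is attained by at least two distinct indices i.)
Roots: {-6, -1, 8}

Each tropical root is a break point of the lower envelope of the lines y = a_i + i · x (there are 4 lines, with slopes 0, 1, ..., 3). Only the lines that attain the minimum somewhere contribute to roots; other lines are dominated. Here the surviving (envelope) indices are i = 3, i = 2, i = 1, i = 0.
Intersections between consecutive envelope lines give the roots: for adjacent envelope indices i < j the intersection is x = (a_i − a_j) / (j − i). Reading off the sorted break points: {-6, -1, 8}.
Verification: at each break x_0, at least two indices attain the minimum of min_i(a_i + i · x_0).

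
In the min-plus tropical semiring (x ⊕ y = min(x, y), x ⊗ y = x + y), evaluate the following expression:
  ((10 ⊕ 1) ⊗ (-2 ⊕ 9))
((10 ⊕ 1) ⊗ (-2 ⊕ 9)) = -1

Expand innermost to outermost. Recall ⊕ takes the minimum of its arguments and ⊗ takes their sum. Working out the expression ((10 ⊕ 1) ⊗ (-2 ⊕ 9)) gives -1.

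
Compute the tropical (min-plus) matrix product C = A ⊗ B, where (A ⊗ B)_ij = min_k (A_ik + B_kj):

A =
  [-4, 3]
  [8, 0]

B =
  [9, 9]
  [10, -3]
A ⊗ B =
  [5, 0]
  [10, -3]

Apply the min-plus product entry-by-entry:
  C[0][0] = min over k of (A[0][0] + B[0][0] = -4 + 9 = 5, A[0][1] + B[1][0] = 3 + 10 = 13) = 5 (attained at k = 0)
  C[0][1] = min over k of (A[0][0] + B[0][1] = -4 + 9 = 5, A[0][1] + B[1][1] = 3 + -3 = 0) = 0 (attained at k = 1)
  C[1][0] = min over k of (A[1][0] + B[0][0] = 8 + 9 = 17, A[1][1] + B[1][0] = 0 + 10 = 10) = 10 (attained at k = 1)
  C[1][1] = min over k of (A[1][0] + B[0][1] = 8 + 9 = 17, A[1][1] + B[1][1] = 0 + -3 = -3) = -3 (attained at k = 1)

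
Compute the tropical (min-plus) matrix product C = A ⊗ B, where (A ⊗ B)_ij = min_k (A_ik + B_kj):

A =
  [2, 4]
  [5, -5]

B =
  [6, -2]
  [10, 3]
A ⊗ B =
  [8, 0]
  [5, -2]

Apply the min-plus product entry-by-entry:
  C[0][0] = min over k of (A[0][0] + B[0][0] = 2 + 6 = 8, A[0][1] + B[1][0] = 4 + 10 = 14) = 8 (attained at k = 0)
  C[0][1] = min over k of (A[0][0] + B[0][1] = 2 + -2 = 0, A[0][1] + B[1][1] = 4 + 3 = 7) = 0 (attained at k = 0)
  C[1][0] = min over k of (A[1][0] + B[0][0] = 5 + 6 = 11, A[1][1] + B[1][0] = -5 + 10 = 5) = 5 (attained at k = 1)
  C[1][1] = min over k of (A[1][0] + B[0][1] = 5 + -2 = 3, A[1][1] + B[1][1] = -5 + 3 = -2) = -2 (attained at k = 1)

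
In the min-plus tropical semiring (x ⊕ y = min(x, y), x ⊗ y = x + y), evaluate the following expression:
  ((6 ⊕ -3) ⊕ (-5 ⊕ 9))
((6 ⊕ -3) ⊕ (-5 ⊕ 9)) = -5

Expand innermost to outermost. Recall ⊕ takes the minimum of its arguments and ⊗ takes their sum. Working out the expression ((6 ⊕ -3) ⊕ (-5 ⊕ 9)) gives -5.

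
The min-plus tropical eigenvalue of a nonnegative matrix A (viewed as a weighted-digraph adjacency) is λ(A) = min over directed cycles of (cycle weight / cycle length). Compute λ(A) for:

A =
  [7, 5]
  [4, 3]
λ(A) = 3

Enumerate directed cycles and compute their means (weight / length). Sample:
  cycle 0 → 0: weight = 7, length = 1, mean = 7/1 ≈ 7.000
  cycle 1 → 1: weight = 3, length = 1, mean = 3/1 ≈ 3.000
  cycle 0 → 1 → 0: weight = 9, length = 2, mean = 9/2 ≈ 4.500
  cycle 1 → 0 → 1: weight = 9, length = 2, mean = 9/2 ≈ 4.500
Minimum mean = 3.000, attained e.g. along the cycle 1 → 1 with weight 3 and length 1. So λ(A) = 3/1 = 3.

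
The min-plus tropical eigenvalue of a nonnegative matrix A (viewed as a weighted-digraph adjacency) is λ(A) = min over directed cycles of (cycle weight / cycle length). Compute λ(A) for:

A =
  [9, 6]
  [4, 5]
λ(A) = 5

Enumerate directed cycles and compute their means (weight / length). Sample:
  cycle 0 → 0: weight = 9, length = 1, mean = 9/1 ≈ 9.000
  cycle 1 → 1: weight = 5, length = 1, mean = 5/1 ≈ 5.000
  cycle 0 → 1 → 0: weight = 10, length = 2, mean = 10/2 ≈ 5.000
  cycle 1 → 0 → 1: weight = 10, length = 2, mean = 10/2 ≈ 5.000
Minimum mean = 5.000, attained e.g. along the cycle 1 → 1 with weight 5 and length 1. So λ(A) = 5/1 = 5.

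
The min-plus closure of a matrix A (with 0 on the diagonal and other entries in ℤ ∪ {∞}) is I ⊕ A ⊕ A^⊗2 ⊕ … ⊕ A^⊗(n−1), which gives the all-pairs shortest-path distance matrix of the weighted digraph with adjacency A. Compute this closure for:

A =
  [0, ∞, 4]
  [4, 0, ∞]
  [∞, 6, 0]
Closure =
  [0, 10, 4]
  [4, 0, 8]
  [10, 6, 0]

This is the Floyd-Warshall all-pairs shortest-path computation. For each intermediate vertex k = 0, 1, …, 2, update dist[i][j] ← min(dist[i][j], dist[i][k] + dist[k][j]). The final matrix gives, for each (i, j), the minimum total weight of any directed path from i to j (possibly empty when i = j).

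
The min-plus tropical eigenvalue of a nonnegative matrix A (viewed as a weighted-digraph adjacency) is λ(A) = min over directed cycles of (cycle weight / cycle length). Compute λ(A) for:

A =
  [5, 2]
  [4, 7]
λ(A) = 3

Enumerate directed cycles and compute their means (weight / length). Sample:
  cycle 0 → 0: weight = 5, length = 1, mean = 5/1 ≈ 5.000
  cycle 1 → 1: weight = 7, length = 1, mean = 7/1 ≈ 7.000
  cycle 0 → 1 → 0: weight = 6, length = 2, mean = 6/2 ≈ 3.000
  cycle 1 → 0 → 1: weight = 6, length = 2, mean = 6/2 ≈ 3.000
Minimum mean = 3.000, attained e.g. along the cycle 0 → 1 → 0 with weight 6 and length 2. So λ(A) = 6/2 = 3.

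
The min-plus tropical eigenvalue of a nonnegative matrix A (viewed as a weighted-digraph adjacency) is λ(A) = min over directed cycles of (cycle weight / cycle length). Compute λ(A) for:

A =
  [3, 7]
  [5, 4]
λ(A) = 3

Enumerate directed cycles and compute their means (weight / length). Sample:
  cycle 0 → 0: weight = 3, length = 1, mean = 3/1 ≈ 3.000
  cycle 1 → 1: weight = 4, length = 1, mean = 4/1 ≈ 4.000
  cycle 0 → 1 → 0: weight = 12, length = 2, mean = 12/2 ≈ 6.000
  cycle 1 → 0 → 1: weight = 12, length = 2, mean = 12/2 ≈ 6.000
Minimum mean = 3.000, attained e.g. along the cycle 0 → 0 with weight 3 and length 1. So λ(A) = 3/1 = 3.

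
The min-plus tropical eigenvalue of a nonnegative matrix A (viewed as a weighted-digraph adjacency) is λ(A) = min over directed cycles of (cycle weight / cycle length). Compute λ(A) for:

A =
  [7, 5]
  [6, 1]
λ(A) = 1

Enumerate directed cycles and compute their means (weight / length). Sample:
  cycle 0 → 0: weight = 7, length = 1, mean = 7/1 ≈ 7.000
  cycle 1 → 1: weight = 1, length = 1, mean = 1/1 ≈ 1.000
  cycle 0 → 1 → 0: weight = 11, length = 2, mean = 11/2 ≈ 5.500
  cycle 1 → 0 → 1: weight = 11, length = 2, mean = 11/2 ≈ 5.500
Minimum mean = 1.000, attained e.g. along the cycle 1 → 1 with weight 1 and length 1. So λ(A) = 1/1 = 1.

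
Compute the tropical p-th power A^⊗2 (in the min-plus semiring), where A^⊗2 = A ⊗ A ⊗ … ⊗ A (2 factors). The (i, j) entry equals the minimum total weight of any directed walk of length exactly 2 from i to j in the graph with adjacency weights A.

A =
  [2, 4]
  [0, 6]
A^⊗2 =
  [4, 6]
  [2, 4]

Each entry (A^⊗2)_ij equals the minimum over all length-2 walks i = v_0 → v_1 → … → v_2 = j of Σ_t A[v_t][v_{t+1}]. For example, for (i, j) = (0, 1) we minimise over 2 possible intermediate vertex sequences; the minimum is 6, attained along the walk 0 → 0 → 1.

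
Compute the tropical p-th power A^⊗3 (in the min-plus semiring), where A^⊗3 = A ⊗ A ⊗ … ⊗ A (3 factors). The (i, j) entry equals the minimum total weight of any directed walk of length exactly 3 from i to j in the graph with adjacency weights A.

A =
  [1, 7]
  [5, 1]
A^⊗3 =
  [3, 9]
  [7, 3]

Each entry (A^⊗3)_ij equals the minimum over all length-3 walks i = v_0 → v_1 → … → v_3 = j of Σ_t A[v_t][v_{t+1}]. For example, for (i, j) = (0, 1) we minimise over 4 possible intermediate vertex sequences; the minimum is 9, attained along the walk 0 → 0 → 0 → 1.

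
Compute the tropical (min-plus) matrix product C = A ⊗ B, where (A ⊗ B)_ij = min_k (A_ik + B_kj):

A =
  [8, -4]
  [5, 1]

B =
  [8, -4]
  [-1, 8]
A ⊗ B =
  [-5, 4]
  [0, 1]

Apply the min-plus product entry-by-entry:
  C[0][0] = min over k of (A[0][0] + B[0][0] = 8 + 8 = 16, A[0][1] + B[1][0] = -4 + -1 = -5) = -5 (attained at k = 1)
  C[0][1] = min over k of (A[0][0] + B[0][1] = 8 + -4 = 4, A[0][1] + B[1][1] = -4 + 8 = 4) = 4 (attained at k = 0)
  C[1][0] = min over k of (A[1][0] + B[0][0] = 5 + 8 = 13, A[1][1] + B[1][0] = 1 + -1 = 0) = 0 (attained at k = 1)
  C[1][1] = min over k of (A[1][0] + B[0][1] = 5 + -4 = 1, A[1][1] + B[1][1] = 1 + 8 = 9) = 1 (attained at k = 0)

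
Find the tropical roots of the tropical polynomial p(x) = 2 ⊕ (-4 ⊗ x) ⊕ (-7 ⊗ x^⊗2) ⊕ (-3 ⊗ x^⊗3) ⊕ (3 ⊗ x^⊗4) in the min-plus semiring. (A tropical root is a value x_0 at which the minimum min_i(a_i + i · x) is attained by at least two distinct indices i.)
Roots: {-6, -4, 3, 6}

Each tropical root is a break point of the lower envelope of the lines y = a_i + i · x (there are 5 lines, with slopes 0, 1, ..., 4). Only the lines that attain the minimum somewhere contribute to roots; other lines are dominated. Here the surviving (envelope) indices are i = 4, i = 3, i = 2, i = 1, i = 0.
Intersections between consecutive envelope lines give the roots: for adjacent envelope indices i < j the intersection is x = (a_i − a_j) / (j − i). Reading off the sorted break points: {-6, -4, 3, 6}.
Verification: at each break x_0, at least two indices attain the minimum of min_i(a_i + i · x_0).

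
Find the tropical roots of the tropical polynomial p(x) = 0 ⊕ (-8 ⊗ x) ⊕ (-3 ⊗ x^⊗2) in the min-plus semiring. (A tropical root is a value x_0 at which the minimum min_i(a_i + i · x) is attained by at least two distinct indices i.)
Roots: {-5, 8}

Each tropical root is a break point of the lower envelope of the lines y = a_i + i · x (there are 3 lines, with slopes 0, 1, ..., 2). Only the lines that attain the minimum somewhere contribute to roots; other lines are dominated. Here the surviving (envelope) indices are i = 2, i = 1, i = 0.
Intersections between consecutive envelope lines give the roots: for adjacent envelope indices i < j the intersection is x = (a_i − a_j) / (j − i). Reading off the sorted break points: {-5, 8}.
Verification: at each break x_0, at least two indices attain the minimum of min_i(a_i + i · x_0).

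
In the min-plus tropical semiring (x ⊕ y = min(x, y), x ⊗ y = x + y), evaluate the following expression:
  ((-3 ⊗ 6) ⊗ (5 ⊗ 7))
((-3 ⊗ 6) ⊗ (5 ⊗ 7)) = 15

Expand innermost to outermost. Recall ⊕ takes the minimum of its arguments and ⊗ takes their sum. Working out the expression ((-3 ⊗ 6) ⊗ (5 ⊗ 7)) gives 15.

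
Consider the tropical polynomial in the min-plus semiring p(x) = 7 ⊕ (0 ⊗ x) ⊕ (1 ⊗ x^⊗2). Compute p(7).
p(7) = 7

A tropical monomial a ⊗ x^⊗i evaluates to a + i · x. Evaluating each term at x = 7:
  Term 0 contributes 7 + 0 · 7 = 7
  Term 1 contributes 0 + 1 · 7 = 7
  Term 2 contributes 1 + 2 · 7 = 15
p(7) = ⊕ of these = min[7, 7, 15] = 7.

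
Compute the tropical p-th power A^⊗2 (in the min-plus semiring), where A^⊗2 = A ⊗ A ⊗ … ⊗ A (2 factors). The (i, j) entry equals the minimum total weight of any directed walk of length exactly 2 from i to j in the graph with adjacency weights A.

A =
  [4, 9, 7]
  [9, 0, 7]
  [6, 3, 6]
A^⊗2 =
  [8, 9, 11]
  [9, 0, 7]
  [10, 3, 10]

Each entry (A^⊗2)_ij equals the minimum over all length-2 walks i = v_0 → v_1 → … → v_2 = j of Σ_t A[v_t][v_{t+1}]. For example, for (i, j) = (0, 2) we minimise over 3 possible intermediate vertex sequences; the minimum is 11, attained along the walk 0 → 0 → 2.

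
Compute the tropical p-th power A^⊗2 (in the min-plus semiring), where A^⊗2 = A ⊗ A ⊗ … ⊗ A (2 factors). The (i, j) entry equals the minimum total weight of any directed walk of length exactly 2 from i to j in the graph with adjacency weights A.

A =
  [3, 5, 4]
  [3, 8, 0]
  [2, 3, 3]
A^⊗2 =
  [6, 7, 5]
  [2, 3, 3]
  [5, 6, 3]

Each entry (A^⊗2)_ij equals the minimum over all length-2 walks i = v_0 → v_1 → … → v_2 = j of Σ_t A[v_t][v_{t+1}]. For example, for (i, j) = (0, 2) we minimise over 3 possible intermediate vertex sequences; the minimum is 5, attained along the walk 0 → 1 → 2.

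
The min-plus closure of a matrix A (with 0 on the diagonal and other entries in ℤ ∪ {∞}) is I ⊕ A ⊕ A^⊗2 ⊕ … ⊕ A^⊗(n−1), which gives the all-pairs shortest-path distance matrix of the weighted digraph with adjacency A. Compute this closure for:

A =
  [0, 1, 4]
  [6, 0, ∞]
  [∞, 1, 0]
Closure =
  [0, 1, 4]
  [6, 0, 10]
  [7, 1, 0]

This is the Floyd-Warshall all-pairs shortest-path computation. For each intermediate vertex k = 0, 1, …, 2, update dist[i][j] ← min(dist[i][j], dist[i][k] + dist[k][j]). The final matrix gives, for each (i, j), the minimum total weight of any directed path from i to j (possibly empty when i = j).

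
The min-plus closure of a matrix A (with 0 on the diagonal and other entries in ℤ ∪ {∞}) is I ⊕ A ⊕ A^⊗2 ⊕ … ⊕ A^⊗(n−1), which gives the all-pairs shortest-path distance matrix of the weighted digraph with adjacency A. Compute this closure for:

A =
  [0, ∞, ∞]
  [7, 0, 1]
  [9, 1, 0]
Closure =
  [0, ∞, ∞]
  [7, 0, 1]
  [8, 1, 0]

This is the Floyd-Warshall all-pairs shortest-path computation. For each intermediate vertex k = 0, 1, …, 2, update dist[i][j] ← min(dist[i][j], dist[i][k] + dist[k][j]). The final matrix gives, for each (i, j), the minimum total weight of any directed path from i to j (possibly empty when i = j).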